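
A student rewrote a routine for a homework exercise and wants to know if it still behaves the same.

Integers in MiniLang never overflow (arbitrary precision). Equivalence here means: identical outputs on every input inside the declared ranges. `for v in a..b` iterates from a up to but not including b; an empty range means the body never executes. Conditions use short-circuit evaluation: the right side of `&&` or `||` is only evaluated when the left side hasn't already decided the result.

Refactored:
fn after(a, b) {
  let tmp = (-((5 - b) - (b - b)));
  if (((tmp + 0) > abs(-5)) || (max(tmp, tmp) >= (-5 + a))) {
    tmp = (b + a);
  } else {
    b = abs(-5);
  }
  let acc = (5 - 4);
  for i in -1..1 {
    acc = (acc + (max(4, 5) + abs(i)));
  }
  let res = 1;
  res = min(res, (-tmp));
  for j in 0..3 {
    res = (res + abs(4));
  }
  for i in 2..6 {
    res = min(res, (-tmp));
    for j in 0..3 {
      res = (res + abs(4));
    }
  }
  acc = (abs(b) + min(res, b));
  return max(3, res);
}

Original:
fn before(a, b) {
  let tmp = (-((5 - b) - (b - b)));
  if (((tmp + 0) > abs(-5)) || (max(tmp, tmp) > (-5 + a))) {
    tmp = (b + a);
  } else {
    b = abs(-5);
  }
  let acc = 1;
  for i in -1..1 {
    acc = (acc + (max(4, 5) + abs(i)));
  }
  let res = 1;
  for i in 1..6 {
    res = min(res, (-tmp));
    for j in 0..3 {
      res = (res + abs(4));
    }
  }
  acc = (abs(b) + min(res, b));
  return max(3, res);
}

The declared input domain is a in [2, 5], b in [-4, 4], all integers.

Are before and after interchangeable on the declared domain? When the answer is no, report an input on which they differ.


Evaluate both at a=2, b=2.
before: tmp becomes -3; next (((tmp + 0) > abs(-5)) || (max(tmp, tmp) > (-5 + a))) evaluates to false; next b becomes 5; next acc becomes 1; next at i=-1:; next acc becomes 7; next at i=0:; next acc becomes 12; next res becomes 1; next at i=1:; next res becomes 1; next at j=0:; next res becomes 5; next at j=1:; next res becomes 9; next at j=2:; next res becomes 13; next at i=2:; next res becomes 3; next at j=0:; next res becomes 7; next at j=1:; next res becomes 11; next at j=2:; next res becomes 15; next at i=3:; next res becomes 3; next at j=0:; next res becomes 7; next at j=1:; next res becomes 11; next at j=2:; next res becomes 15; next at i=4:; next res becomes 3; next at j=0:; next res becomes 7; next at j=1:; next res becomes 11; next at j=2:; next res becomes 15; next at i=5:; next res becomes 3; next at j=0:; next res becomes 7; next at j=1:; next res becomes 11; next at j=2:; next res becomes 15; next acc becomes 10; next final value 15
after: tmp becomes -3; next (((tmp + 0) > abs(-5)) || (max(tmp, tmp) >= (-5 + a))) evaluates to true; next tmp becomes 4; next acc becomes 1; next at i=-1:; next acc becomes 7; next at i=0:; next acc becomes 12; next res becomes 1; next res becomes -4; next at j=0:; next res becomes 0; next at j=1:; next res becomes 4; next at j=2:; next res becomes 8; next at i=2:; next res becomes -4; next at j=0:; next res becomes 0; next at j=1:; next res becomes 4; next at j=2:; next res becomes 8; next at i=3:; next res becomes -4; next at j=0:; next res becomes 0; next at j=1:; next res becomes 4; next at j=2:; next res becomes 8; next at i=4:; next res becomes -4; next at j=0:; next res becomes 0; next at j=1:; next res becomes 4; next at j=2:; next res becomes 8; next at i=5:; next res becomes -4; next at j=0:; next res becomes 0; next at j=1:; next res becomes 4; next at j=2:; next res becomes 8; next acc becomes 4; next final value 8
15 != 8, so the rewrite changes behavior.
verdict: not equivalent; witness: a=2, b=2


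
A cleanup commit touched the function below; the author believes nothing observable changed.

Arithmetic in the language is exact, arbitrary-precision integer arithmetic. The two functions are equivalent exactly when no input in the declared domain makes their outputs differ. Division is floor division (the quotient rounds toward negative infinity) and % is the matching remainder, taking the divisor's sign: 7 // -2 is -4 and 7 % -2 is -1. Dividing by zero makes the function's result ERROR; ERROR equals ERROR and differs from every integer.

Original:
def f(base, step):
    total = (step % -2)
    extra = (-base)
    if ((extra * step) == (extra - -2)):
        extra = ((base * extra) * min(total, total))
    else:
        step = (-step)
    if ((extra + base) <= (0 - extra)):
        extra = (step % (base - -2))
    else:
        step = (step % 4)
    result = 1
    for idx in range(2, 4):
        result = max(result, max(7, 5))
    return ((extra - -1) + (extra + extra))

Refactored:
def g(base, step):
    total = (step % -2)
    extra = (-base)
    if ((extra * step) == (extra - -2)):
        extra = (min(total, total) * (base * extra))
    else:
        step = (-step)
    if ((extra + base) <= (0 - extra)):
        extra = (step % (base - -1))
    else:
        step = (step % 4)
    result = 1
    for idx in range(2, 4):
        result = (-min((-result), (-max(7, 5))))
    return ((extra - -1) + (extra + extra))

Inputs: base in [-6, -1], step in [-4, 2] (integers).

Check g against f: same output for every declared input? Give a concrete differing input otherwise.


Consider the input base=-2, step=2.
f: total = 0; extra = 2; ((extra * step) == (extra - -2)) -> true; extra = 0; ((extra + base) <= (0 - extra)) -> true; division by zero -> ERROR
g: total = 0; extra = 2; ((extra * step) == (extra - -2)) -> true; extra = 0; ((extra + base) <= (0 - extra)) -> true; extra = 0; result = 1; [idx=2]; result = 7; [idx=3]; result = 7; return 1
ERROR against 1: the behavior changed.
verdict: not equivalent; witness: base=-2, step=2


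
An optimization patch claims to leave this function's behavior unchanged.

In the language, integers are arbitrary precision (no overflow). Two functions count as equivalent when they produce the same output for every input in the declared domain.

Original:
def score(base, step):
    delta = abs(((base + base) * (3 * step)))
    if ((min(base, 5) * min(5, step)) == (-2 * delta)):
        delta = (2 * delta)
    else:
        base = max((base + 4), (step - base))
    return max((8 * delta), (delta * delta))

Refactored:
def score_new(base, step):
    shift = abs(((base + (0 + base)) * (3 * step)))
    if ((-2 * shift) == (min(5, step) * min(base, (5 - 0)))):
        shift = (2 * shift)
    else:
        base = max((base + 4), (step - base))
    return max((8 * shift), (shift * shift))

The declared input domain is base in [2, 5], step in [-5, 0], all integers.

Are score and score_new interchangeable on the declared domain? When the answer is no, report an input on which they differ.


Behavior is preserved: although arithmetic usage differs, constant usage differs, local variable names differ, the outputs never diverge.
Spot check at base=5, step=-1 — score: delta=30, then ((min(base, 5) * min(5, step)) == (-2 * delta)) is false, then base=9, then returns 900. score_new: shift=30, then ((-2 * shift) == (min(5, step) * min(base, (5 - 0)))) is false, then base=9, then returns 900. Both give 900.
An exhaustive pass over the 24 declared inputs shows identical outputs.
verdict: equivalent


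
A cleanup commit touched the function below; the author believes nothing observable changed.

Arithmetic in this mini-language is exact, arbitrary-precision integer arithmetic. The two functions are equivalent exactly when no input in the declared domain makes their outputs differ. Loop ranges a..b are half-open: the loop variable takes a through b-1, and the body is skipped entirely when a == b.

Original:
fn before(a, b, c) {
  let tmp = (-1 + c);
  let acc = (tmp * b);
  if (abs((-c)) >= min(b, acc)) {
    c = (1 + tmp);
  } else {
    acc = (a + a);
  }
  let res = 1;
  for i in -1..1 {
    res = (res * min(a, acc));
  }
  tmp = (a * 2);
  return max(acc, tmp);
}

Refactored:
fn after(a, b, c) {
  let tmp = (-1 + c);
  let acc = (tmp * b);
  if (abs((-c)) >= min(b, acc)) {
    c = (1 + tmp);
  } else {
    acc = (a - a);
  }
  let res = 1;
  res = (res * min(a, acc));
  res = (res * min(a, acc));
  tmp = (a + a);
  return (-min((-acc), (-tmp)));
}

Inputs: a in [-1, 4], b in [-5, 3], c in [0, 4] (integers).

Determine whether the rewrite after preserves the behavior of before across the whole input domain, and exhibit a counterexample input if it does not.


These are not equivalent — on a=-1, b=3, c=2 the outputs split (-2 vs 0).
before: tmp := 1 | acc := 3 | (abs((-c)) >= min(b, acc)): false | acc := -2 | res := 1 | iter i=-1: | res := -2 | iter i=0: | res := 4 | tmp := -2 | result -2
after: tmp := 1 | acc := 3 | (abs((-c)) >= min(b, acc)): false | acc := 0 | res := 1 | res := -1 | res := 1 | tmp := -2 | result 0
verdict: not equivalent; witness: a=-1, b=3, c=2


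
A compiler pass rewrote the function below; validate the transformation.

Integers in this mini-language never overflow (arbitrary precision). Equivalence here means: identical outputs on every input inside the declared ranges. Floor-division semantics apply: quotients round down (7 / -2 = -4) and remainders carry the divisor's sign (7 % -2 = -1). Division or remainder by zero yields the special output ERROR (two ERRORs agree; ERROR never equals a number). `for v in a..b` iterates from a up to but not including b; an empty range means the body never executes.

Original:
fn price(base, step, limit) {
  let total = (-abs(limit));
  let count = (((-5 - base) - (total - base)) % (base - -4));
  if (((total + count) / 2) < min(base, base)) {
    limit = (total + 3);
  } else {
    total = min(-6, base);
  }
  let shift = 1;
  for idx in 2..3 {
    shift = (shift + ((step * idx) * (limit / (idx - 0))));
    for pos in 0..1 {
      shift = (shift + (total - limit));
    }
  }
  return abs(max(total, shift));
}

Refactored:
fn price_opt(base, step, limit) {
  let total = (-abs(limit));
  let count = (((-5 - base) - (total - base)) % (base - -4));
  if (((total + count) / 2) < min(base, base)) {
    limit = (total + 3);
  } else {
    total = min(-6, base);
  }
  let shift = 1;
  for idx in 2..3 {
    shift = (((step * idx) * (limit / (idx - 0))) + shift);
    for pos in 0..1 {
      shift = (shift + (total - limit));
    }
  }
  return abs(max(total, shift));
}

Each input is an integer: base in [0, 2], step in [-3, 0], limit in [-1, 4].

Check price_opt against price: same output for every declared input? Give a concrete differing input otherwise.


The two versions differ — the changes include same computation, different form.
As a probe, take base=2, step=-1, limit=-1: price runs total becomes -1; next count becomes 2; next (((total + count) / 2) < min(base, base)) evaluates to true; next limit becomes 2; next shift becomes 1; next at idx=2:; next shift becomes -1; next at pos=0:; next shift becomes -4; next final value 1; price_opt runs total becomes -1; next count becomes 2; next (((total + count) / 2) < min(base, base)) evaluates to true; next limit becomes 2; next shift becomes 1; next at idx=2:; next shift becomes -1; next at pos=0:; next shift becomes -4; next final value 1; both end at 1.
Across all 72 domain points the two functions coincide.
verdict: equivalent


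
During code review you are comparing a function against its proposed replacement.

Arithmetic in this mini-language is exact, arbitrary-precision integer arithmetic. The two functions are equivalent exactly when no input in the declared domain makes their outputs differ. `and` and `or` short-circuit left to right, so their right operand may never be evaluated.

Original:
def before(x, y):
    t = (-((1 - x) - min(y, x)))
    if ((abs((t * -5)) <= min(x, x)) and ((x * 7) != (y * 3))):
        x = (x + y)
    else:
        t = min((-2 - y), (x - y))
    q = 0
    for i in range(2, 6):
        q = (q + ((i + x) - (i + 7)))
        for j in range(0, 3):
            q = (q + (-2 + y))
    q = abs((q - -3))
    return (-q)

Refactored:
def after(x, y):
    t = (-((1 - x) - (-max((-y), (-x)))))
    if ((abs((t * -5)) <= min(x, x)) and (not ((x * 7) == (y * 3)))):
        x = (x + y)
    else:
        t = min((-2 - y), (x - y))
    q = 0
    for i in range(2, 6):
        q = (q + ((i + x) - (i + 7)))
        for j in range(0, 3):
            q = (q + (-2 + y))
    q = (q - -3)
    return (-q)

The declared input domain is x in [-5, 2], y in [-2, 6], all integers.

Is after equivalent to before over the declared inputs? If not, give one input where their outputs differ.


Evaluate both at x=-5, y=-2.
before: t = -11; ((abs((t * -5)) <= min(x, x)) and ((x * 7) != (y * 3))) -> false; t = -3; q = 0; [i=2]; q = -12; [j=0]; q = -16; [j=1]; q = -20; [j=2]; q = -24; [i=3]; q = -36; [j=0]; q = -40; [j=1]; q = -44; [j=2]; q = -48; [i=4]; q = -60; [j=0]; q = -64; [j=1]; q = -68; [j=2]; q = -72; [i=5]; q = -84; [j=0]; q = -88; [j=1]; q = -92; [j=2]; q = -96; q = 93; return -93
after: t = -11; ((abs((t * -5)) <= min(x, x)) and (not ((x * 7) == (y * 3)))) -> false; t = -3; q = 0; [i=2]; q = -12; [j=0]; q = -16; [j=1]; q = -20; [j=2]; q = -24; [i=3]; q = -36; [j=0]; q = -40; [j=1]; q = -44; [j=2]; q = -48; [i=4]; q = -60; [j=0]; q = -64; [j=1]; q = -68; [j=2]; q = -72; [i=5]; q = -84; [j=0]; q = -88; [j=1]; q = -92; [j=2]; q = -96; q = -93; return 93
-93 vs 93 — the two versions disagree here.
verdict: not equivalent; witness: x=-5, y=-2


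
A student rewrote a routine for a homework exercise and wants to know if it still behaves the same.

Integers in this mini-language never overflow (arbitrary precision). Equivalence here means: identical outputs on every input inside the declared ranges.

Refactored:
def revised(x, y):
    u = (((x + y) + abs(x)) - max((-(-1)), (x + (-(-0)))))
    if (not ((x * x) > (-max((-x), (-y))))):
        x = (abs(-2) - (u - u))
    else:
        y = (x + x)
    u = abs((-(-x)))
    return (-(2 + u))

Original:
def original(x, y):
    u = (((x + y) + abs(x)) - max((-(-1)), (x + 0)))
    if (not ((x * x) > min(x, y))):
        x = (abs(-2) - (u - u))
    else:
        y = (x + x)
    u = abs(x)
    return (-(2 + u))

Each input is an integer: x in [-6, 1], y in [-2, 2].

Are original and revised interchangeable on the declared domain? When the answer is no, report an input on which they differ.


Changes here: min/max/abs usage differs; the full 40-point sweep finds no disagreement.
verdict: equivalent


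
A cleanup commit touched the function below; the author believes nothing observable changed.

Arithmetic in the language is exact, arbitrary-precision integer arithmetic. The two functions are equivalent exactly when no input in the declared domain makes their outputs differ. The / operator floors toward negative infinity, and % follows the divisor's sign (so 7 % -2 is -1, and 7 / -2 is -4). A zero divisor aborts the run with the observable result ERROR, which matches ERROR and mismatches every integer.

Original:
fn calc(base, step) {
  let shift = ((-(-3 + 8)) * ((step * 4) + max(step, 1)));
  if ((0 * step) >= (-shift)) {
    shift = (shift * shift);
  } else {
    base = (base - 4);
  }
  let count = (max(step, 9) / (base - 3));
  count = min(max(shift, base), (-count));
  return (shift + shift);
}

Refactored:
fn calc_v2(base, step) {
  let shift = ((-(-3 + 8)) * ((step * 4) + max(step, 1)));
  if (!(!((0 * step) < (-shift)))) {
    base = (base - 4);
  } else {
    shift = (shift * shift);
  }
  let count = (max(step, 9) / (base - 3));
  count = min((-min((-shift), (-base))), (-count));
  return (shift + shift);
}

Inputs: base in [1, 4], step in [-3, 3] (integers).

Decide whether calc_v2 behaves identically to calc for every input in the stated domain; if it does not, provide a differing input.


Equivalent — the differences include comparison usage differs; and min/max/abs usage differs; and boolean connective usage differs, yet no declared input distinguishes the two.
As a probe, take base=3, step=-3: calc runs shift := 55 | ((0 * step) >= (-shift)): true | shift := 3025 | divide-by-zero, output ERROR; calc_v2 runs shift := 55 | (!(!((0 * step) < (-shift)))): false | shift := 3025 | divide-by-zero, output ERROR; both end at ERROR.
Sweeping the whole domain (28 inputs) finds no disagreement.
verdict: equivalent


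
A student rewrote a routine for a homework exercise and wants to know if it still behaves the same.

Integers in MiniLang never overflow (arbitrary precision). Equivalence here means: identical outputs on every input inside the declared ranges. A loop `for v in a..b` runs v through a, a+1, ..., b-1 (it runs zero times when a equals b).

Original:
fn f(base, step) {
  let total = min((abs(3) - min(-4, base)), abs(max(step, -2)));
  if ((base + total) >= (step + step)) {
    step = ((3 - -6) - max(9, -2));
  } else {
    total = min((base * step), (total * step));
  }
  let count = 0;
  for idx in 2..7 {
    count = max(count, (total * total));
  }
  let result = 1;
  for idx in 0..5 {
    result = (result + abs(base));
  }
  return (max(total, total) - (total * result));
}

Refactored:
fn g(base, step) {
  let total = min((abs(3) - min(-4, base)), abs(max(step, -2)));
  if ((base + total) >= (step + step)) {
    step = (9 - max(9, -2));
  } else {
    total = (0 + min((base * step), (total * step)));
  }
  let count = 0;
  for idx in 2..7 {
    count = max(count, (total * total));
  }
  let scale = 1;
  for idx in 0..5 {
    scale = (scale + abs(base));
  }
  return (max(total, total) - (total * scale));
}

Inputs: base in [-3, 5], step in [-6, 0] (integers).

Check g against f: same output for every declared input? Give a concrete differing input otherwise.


The two versions differ — the changes include constant usage differs; arithmetic usage differs; local variable names differ.
One worked example (base=5, step=-5) — f: total := 2 | ((base + total) >= (step + step)): true | step := 0 | count := 0 | iter idx=2: | count := 4 | iter idx=3: | count := 4 | iter idx=4: | count := 4 | iter idx=5: | count := 4 | iter idx=6: | count := 4 | result := 1 | iter idx=0: | result := 6 | iter idx=1: | result := 11 | iter idx=2: | result := 16 | iter idx=3: | result := 21 | iter idx=4: | result := 26 | result -50; g: total := 2 | ((base + total) >= (step + step)): true | step := 0 | count := 0 | iter idx=2: | count := 4 | iter idx=3: | count := 4 | iter idx=4: | count := 4 | iter idx=5: | count := 4 | iter idx=6: | count := 4 | scale := 1 | iter idx=0: | scale := 6 | iter idx=1: | scale := 11 | iter idx=2: | scale := 16 | iter idx=3: | scale := 21 | iter idx=4: | scale := 26 | result -50; agreement on -50.
Across all 63 domain points the two functions coincide.
verdict: equivalent


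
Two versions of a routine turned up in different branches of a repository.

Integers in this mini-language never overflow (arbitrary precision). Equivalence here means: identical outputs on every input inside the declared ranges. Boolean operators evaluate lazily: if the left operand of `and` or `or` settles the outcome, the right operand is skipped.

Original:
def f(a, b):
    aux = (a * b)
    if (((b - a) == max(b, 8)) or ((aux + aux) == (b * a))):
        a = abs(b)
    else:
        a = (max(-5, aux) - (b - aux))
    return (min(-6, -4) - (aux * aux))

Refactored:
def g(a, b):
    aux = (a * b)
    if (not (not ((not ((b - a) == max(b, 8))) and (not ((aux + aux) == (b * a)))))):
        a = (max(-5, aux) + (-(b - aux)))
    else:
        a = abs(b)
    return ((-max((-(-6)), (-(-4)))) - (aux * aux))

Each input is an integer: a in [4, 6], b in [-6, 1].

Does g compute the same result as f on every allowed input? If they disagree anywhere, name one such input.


Although min/max/abs usage differs, plus arithmetic usage differs, plus boolean connective usage differs, 24/24 inputs agree.
verdict: equivalent


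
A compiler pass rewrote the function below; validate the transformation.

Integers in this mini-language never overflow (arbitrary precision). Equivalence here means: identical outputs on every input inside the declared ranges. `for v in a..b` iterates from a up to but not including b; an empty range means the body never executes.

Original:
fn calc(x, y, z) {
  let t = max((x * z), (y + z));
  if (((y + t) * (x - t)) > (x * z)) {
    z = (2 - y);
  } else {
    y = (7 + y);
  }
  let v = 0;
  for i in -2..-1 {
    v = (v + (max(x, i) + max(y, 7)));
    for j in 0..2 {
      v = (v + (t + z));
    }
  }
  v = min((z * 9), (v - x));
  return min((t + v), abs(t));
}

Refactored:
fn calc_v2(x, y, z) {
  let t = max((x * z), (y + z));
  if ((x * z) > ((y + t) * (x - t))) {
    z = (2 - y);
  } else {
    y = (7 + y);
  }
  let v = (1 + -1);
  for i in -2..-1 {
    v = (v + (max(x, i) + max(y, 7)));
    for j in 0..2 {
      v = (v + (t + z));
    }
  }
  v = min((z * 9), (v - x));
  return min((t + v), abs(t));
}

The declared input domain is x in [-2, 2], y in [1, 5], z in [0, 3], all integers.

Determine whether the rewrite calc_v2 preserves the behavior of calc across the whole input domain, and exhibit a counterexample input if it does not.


These are not equivalent — on x=-2, y=3, z=0 the outputs split (3 vs -6).
calc: t=3, then (((y + t) * (x - t)) > (x * z)) is false, then y=10, then v=0, then (i=-2), then v=8, then (j=0), then v=11, then (j=1), then v=14, then v=0, then returns 3
calc_v2: t=3, then ((x * z) > ((y + t) * (x - t))) is true, then z=-1, then v=0, then (i=-2), then v=5, then (j=0), then v=7, then (j=1), then v=9, then v=-9, then returns -6
verdict: not equivalent; witness: x=-2, y=3, z=0


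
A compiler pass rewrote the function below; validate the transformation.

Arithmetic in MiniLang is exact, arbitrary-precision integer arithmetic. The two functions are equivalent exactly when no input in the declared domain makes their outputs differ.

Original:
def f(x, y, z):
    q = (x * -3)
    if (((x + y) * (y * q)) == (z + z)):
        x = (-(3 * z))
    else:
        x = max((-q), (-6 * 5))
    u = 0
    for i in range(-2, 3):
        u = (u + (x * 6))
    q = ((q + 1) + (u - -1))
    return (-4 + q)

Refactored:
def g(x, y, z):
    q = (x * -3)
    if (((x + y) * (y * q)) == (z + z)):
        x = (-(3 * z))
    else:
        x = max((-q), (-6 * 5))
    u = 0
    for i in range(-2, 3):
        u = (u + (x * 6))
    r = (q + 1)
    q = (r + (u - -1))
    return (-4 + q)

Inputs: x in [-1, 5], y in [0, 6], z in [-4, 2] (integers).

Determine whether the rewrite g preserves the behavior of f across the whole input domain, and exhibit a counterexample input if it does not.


The two are interchangeable: local variable names differ, statement counts differ, and every declared input agrees.
One worked example (x=1, y=0, z=0) — f: q=-3, then (((x + y) * (y * q)) == (z + z)) is true, then x=0, then u=0, then (i=-2), then u=0, then (i=-1), then u=0, then (i=0), then u=0, then (i=1), then u=0, then (i=2), then u=0, then q=-1, then returns -5; g: q=-3, then (((x + y) * (y * q)) == (z + z)) is true, then x=0, then u=0, then (i=-2), then u=0, then (i=-1), then u=0, then (i=0), then u=0, then (i=1), then u=0, then (i=2), then u=0, then r=-2, then q=-1, then returns -5; agreement on -5.
Sweeping the whole domain (343 inputs) finds no disagreement.
verdict: equivalent


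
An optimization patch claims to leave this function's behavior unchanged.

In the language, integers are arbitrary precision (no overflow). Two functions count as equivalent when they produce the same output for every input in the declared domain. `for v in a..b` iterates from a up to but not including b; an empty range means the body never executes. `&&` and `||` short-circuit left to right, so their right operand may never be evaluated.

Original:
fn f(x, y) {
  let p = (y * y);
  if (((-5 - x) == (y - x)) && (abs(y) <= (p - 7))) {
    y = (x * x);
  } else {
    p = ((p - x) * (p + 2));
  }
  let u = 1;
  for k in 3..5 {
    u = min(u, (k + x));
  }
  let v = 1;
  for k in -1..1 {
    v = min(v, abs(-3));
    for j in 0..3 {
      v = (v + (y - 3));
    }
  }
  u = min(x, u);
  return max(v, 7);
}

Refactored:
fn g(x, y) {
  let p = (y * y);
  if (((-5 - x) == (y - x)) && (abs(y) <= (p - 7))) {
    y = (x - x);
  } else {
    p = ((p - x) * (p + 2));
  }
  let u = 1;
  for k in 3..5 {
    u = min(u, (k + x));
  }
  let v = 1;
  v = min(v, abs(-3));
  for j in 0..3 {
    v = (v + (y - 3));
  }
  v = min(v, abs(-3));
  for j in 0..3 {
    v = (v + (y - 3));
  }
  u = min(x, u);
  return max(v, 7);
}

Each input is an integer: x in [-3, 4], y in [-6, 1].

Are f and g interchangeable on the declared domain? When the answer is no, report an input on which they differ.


These are not equivalent — on x=-3, y=-5 the outputs split (21 vs 7).
f: p := 25 | (((-5 - x) == (y - x)) && (abs(y) <= (p - 7))): true | y := 9 | u := 1 | iter k=3: | u := 0 | iter k=4: | u := 0 | v := 1 | iter k=-1: | v := 1 | iter j=0: | v := 7 | iter j=1: | v := 13 | iter j=2: | v := 19 | iter k=0: | v := 3 | iter j=0: | v := 9 | iter j=1: | v := 15 | iter j=2: | v := 21 | u := -3 | result 21
g: p := 25 | (((-5 - x) == (y - x)) && (abs(y) <= (p - 7))): true | y := 0 | u := 1 | iter k=3: | u := 0 | iter k=4: | u := 0 | v := 1 | v := 1 | iter j=0: | v := -2 | iter j=1: | v := -5 | iter j=2: | v := -8 | v := -8 | iter j=0: | v := -11 | iter j=1: | v := -14 | iter j=2: | v := -17 | u := -3 | result 7
verdict: not equivalent; witness: x=-3, y=-5


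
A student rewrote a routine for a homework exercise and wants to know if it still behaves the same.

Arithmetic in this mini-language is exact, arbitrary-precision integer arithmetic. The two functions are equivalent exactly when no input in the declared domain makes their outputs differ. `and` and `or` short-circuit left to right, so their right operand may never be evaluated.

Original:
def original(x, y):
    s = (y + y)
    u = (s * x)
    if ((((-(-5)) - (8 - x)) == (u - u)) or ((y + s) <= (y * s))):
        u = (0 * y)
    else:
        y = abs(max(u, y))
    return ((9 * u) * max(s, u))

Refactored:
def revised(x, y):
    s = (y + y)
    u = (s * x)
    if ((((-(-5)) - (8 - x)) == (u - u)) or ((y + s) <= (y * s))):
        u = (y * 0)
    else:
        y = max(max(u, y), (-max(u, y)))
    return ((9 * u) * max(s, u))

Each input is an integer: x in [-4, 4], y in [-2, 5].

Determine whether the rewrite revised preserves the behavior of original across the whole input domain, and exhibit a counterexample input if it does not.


The two versions differ — the changes include min/max/abs usage differs.
One worked example (x=2, y=2) — original: s=4, then u=8, then ((((-(-5)) - (8 - x)) == (u - u)) or ((y + s) <= (y * s))) is true, then u=0, then returns 0; revised: s=4, then u=8, then ((((-(-5)) - (8 - x)) == (u - u)) or ((y + s) <= (y * s))) is true, then u=0, then returns 0; agreement on 0.
Every one of the 72 inputs gives matching results.
verdict: equivalent


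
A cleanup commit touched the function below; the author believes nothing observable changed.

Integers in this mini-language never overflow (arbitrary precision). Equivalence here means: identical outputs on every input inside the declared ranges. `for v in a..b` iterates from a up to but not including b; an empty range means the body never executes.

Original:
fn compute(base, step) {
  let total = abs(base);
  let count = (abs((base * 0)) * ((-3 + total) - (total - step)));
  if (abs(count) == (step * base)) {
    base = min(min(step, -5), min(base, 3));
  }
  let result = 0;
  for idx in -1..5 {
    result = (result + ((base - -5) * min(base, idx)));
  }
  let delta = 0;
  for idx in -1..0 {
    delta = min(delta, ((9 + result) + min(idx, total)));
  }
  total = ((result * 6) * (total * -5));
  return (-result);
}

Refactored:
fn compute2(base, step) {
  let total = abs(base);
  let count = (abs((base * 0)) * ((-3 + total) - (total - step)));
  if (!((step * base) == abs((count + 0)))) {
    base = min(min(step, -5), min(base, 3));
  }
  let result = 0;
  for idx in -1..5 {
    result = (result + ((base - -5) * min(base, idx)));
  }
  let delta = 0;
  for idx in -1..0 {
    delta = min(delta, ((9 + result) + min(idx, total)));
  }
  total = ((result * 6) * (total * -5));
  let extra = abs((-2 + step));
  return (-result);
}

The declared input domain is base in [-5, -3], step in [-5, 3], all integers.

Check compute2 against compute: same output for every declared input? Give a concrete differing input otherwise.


Try base=-4, step=-5.
compute: total becomes 4; next count becomes 0; next (abs(count) == (step * base)) evaluates to false; next result becomes 0; next at idx=-1:; next result becomes -4; next at idx=0:; next result becomes -8; next at idx=1:; next result becomes -12; next at idx=2:; next result becomes -16; next at idx=3:; next result becomes -20; next at idx=4:; next result becomes -24; next delta becomes 0; next at idx=-1:; next delta becomes -16; next total becomes 2880; next final value 24
compute2: total becomes 4; next count becomes 0; next (!((step * base) == abs((count + 0)))) evaluates to true; next base becomes -5; next result becomes 0; next at idx=-1:; next result becomes 0; next at idx=0:; next result becomes 0; next at idx=1:; next result becomes 0; next at idx=2:; next result becomes 0; next at idx=3:; next result becomes 0; next at idx=4:; next result becomes 0; next delta becomes 0; next at idx=-1:; next delta becomes 0; next total becomes 0; next extra becomes 7; next final value 0
24 against 0: the behavior changed.
verdict: not equivalent; witness: base=-4, step=-5


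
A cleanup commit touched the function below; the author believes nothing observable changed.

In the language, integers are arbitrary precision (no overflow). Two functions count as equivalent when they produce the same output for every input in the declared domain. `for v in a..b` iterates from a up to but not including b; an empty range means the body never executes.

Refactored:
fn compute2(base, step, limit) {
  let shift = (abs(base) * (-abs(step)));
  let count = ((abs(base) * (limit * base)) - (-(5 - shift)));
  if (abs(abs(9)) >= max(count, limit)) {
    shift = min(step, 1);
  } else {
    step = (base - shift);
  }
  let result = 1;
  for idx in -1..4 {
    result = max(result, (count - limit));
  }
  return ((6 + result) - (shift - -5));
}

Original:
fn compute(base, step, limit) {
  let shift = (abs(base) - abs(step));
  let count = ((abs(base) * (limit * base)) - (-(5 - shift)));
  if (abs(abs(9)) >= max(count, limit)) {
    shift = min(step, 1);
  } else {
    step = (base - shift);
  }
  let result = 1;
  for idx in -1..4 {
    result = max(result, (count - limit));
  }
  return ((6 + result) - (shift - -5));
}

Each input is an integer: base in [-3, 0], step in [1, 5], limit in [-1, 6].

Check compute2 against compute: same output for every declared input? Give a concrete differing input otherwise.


Run the pair on base=-3, step=1, limit=-1.
compute: shift=2, then count=12, then (abs(abs(9)) >= max(count, limit)) is false, then step=-5, then result=1, then (idx=-1), then result=13, then (idx=0), then result=13, then (idx=1), then result=13, then (idx=2), then result=13, then (idx=3), then result=13, then returns 12
compute2: shift=-3, then count=17, then (abs(abs(9)) >= max(count, limit)) is false, then step=0, then result=1, then (idx=-1), then result=18, then (idx=0), then result=18, then (idx=1), then result=18, then (idx=2), then result=18, then (idx=3), then result=18, then returns 22
12 != 22, so the rewrite changes behavior.
verdict: not equivalent; witness: base=-3, step=1, limit=-1


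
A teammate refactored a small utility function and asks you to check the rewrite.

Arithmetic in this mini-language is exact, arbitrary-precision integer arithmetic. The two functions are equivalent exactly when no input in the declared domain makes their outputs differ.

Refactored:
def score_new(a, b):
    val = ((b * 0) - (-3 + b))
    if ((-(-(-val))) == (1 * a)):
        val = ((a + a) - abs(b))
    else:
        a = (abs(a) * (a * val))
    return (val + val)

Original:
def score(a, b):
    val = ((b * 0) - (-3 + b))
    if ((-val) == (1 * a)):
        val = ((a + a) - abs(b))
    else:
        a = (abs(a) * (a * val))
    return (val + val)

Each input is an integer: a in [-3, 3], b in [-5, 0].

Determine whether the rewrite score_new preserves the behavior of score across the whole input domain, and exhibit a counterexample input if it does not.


The two are interchangeable: same computation, different form, and every declared input agrees.
One worked example (a=-2, b=-2) — score: val := 5 | ((-val) == (1 * a)): false | a := -20 | result 10; score_new: val := 5 | ((-(-(-val))) == (1 * a)): false | a := -20 | result 10; agreement on 10.
An exhaustive pass over the 42 declared inputs shows identical outputs.
verdict: equivalent


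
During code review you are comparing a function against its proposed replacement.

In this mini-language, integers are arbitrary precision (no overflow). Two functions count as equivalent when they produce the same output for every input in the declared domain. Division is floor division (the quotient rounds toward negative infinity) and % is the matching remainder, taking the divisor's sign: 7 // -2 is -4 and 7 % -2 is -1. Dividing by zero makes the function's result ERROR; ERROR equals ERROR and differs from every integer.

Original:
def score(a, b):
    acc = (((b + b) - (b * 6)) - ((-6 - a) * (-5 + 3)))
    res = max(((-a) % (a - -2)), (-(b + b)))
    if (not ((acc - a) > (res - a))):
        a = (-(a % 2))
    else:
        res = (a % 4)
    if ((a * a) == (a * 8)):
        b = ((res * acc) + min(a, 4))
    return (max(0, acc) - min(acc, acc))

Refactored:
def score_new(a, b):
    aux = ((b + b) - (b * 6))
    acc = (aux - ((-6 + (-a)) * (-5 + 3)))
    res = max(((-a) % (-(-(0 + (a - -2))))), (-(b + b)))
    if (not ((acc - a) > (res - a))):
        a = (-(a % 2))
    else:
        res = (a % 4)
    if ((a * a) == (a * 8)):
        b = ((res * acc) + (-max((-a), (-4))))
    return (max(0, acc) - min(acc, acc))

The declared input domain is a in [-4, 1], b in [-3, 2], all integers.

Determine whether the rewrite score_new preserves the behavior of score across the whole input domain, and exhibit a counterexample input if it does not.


The two are interchangeable: min/max/abs usage differs; and arithmetic usage differs; and local variable names differ; and statement counts differ; and constant usage differs, and every declared input agrees.
Tracing a=1, b=2: score: acc becomes -22; next res becomes 2; next (not ((acc - a) > (res - a))) evaluates to true; next a becomes -1; next ((a * a) == (a * 8)) evaluates to false; next final value 22 | score_new: aux becomes -8; next acc becomes -22; next res becomes 2; next (not ((acc - a) > (res - a))) evaluates to true; next a becomes -1; next ((a * a) == (a * 8)) evaluates to false; next final value 22 — matching result 22.
Checked all 36 inputs in the declared domain: the outputs agree on every one.
verdict: equivalent


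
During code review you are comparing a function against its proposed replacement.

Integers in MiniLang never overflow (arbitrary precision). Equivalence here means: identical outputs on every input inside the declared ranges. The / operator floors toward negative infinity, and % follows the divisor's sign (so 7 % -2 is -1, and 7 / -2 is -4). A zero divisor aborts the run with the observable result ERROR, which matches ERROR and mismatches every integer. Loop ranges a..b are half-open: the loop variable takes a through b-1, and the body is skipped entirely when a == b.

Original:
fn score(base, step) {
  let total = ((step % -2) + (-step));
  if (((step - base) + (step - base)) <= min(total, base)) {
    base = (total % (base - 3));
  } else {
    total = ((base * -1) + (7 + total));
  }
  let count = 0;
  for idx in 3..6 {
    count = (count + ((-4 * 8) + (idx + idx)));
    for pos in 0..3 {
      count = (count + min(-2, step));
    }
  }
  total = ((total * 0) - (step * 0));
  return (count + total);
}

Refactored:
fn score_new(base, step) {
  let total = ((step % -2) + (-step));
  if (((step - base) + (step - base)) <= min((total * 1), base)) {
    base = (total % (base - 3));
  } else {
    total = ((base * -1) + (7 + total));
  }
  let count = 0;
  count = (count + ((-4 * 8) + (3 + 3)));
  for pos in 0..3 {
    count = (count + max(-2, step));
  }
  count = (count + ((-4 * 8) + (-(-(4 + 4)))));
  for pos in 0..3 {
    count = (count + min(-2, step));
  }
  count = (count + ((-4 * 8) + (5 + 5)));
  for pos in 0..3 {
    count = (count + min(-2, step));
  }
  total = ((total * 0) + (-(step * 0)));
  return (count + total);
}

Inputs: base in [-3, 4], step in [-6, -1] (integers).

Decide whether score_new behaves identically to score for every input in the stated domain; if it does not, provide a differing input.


Evaluate both at base=-3, step=-6.
score: total=6, then (((step - base) + (step - base)) <= min(total, base)) is true, then base=0, then count=0, then (idx=3), then count=-26, then (pos=0), then count=-32, then (pos=1), then count=-38, then (pos=2), then count=-44, then (idx=4), then count=-68, then (pos=0), then count=-74, then (pos=1), then count=-80, then (pos=2), then count=-86, then (idx=5), then count=-108, then (pos=0), then count=-114, then (pos=1), then count=-120, then (pos=2), then count=-126, then total=0, then returns -126
score_new: total=6, then (((step - base) + (step - base)) <= min((total * 1), base)) is true, then base=0, then count=0, then count=-26, then (pos=0), then count=-28, then (pos=1), then count=-30, then (pos=2), then count=-32, then count=-56, then (pos=0), then count=-62, then (pos=1), then count=-68, then (pos=2), then count=-74, then count=-96, then (pos=0), then count=-102, then (pos=1), then count=-108, then (pos=2), then count=-114, then total=0, then returns -114
-126 and -114 differ, so these are not the same function on this domain.
verdict: not equivalent; witness: base=-3, step=-6


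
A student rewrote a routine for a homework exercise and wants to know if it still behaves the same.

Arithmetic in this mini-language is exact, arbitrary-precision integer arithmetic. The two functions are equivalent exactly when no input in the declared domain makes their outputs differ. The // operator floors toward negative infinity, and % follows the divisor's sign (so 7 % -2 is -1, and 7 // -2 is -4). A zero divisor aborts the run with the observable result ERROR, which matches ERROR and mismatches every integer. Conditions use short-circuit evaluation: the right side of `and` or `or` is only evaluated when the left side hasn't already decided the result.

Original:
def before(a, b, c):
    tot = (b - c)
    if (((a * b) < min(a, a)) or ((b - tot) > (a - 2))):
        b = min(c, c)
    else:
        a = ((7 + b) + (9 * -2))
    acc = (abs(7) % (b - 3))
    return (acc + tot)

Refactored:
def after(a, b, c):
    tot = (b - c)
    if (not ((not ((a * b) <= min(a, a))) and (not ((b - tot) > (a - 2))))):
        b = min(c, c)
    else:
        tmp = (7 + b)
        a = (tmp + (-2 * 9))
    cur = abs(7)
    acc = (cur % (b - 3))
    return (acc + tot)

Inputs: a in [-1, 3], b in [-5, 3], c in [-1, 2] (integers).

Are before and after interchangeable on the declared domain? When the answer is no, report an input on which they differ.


Try a=2, b=1, c=0.
before: tot=1, then (((a * b) < min(a, a)) or ((b - tot) > (a - 2))) is false, then a=-10, then acc=-1, then returns 0
after: tot=1, then (not ((not ((a * b) <= min(a, a))) and (not ((b - tot) > (a - 2))))) is true, then b=0, then cur=7, then acc=-2, then returns -1
0 against -1: the behavior changed.
verdict: not equivalent; witness: a=2, b=1, c=0


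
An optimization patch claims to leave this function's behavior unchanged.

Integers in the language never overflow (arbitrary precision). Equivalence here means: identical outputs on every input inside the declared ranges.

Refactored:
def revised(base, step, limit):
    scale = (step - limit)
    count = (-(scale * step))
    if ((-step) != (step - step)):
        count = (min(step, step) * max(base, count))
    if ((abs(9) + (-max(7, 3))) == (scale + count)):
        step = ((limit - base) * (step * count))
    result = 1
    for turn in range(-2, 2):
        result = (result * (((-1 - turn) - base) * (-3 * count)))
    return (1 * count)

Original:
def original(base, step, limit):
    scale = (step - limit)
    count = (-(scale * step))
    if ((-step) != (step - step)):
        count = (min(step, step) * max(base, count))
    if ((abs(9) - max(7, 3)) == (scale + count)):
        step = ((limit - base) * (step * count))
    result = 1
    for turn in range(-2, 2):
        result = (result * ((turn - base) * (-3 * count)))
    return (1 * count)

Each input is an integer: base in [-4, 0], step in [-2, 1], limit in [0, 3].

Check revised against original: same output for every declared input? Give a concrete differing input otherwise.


Reading the diff, among the changes: arithmetic usage differs, constant usage differs.
Tracing base=-4, step=-2, limit=2: original: scale := -4 | count := -8 | ((-step) != (step - step)): true | count := 8 | ((abs(9) - max(7, 3)) == (scale + count)): false | result := 1 | iter turn=-2: | result := -48 | iter turn=-1: | result := 3456 | iter turn=0: | result := -331776 | iter turn=1: | result := 39813120 | result 8 | revised: scale := -4 | count := -8 | ((-step) != (step - step)): true | count := 8 | ((abs(9) + (-max(7, 3))) == (scale + count)): false | result := 1 | iter turn=-2: | result := -120 | iter turn=-1: | result := 11520 | iter turn=0: | result := -829440 | iter turn=1: | result := 39813120 | result 8 — matching result 8.
Sweeping the whole domain (80 inputs) finds no disagreement.
verdict: equivalent
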